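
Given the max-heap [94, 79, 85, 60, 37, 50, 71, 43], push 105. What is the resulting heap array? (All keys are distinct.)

[105, 94, 85, 79, 37, 50, 71, 43, 60]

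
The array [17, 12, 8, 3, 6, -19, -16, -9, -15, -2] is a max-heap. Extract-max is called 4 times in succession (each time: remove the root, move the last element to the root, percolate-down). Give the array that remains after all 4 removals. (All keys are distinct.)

extract-max #1 returns 17:
  remove root 17; move last element -2 to root → [-2, 12, 8, 3, 6, -19, -16, -9, -15]
  -2 vs larger child 12 at index 1, swap → [12, -2, 8, 3, 6, -19, -16, -9, -15]
  -2 vs larger child 6 at index 4, swap → [12, 6, 8, 3, -2, -19, -16, -9, -15]
extract-max #2 returns 12:
  remove root 12; move last element -15 to root → [-15, 6, 8, 3, -2, -19, -16, -9]
  -15 vs larger child 8 at index 2, swap → [8, 6, -15, 3, -2, -19, -16, -9]
extract-max #3 returns 8:
  remove root 8; move last element -9 to root → [-9, 6, -15, 3, -2, -19, -16]
  -9 vs larger child 6 at index 1, swap → [6, -9, -15, 3, -2, -19, -16]
  -9 vs larger child 3 at index 3, swap → [6, 3, -15, -9, -2, -19, -16]
extract-max #4 returns 6:
  remove root 6; move last element -16 to root → [-16, 3, -15, -9, -2, -19]
  -16 vs larger child 3 at index 1, swap → [3, -16, -15, -9, -2, -19]
  -16 vs larger child -2 at index 4, swap → [3, -2, -15, -9, -16, -19]

[3, -2, -15, -9, -16, -19]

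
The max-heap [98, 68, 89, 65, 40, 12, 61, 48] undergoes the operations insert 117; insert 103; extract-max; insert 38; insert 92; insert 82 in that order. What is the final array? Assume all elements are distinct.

insert 117:
  append 117 at index 8 → [98, 68, 89, 65, 40, 12, 61, 48, 117]
  117 > parent 65 at index 3, swap → [98, 68, 89, 117, 40, 12, 61, 48, 65]
  117 > parent 68 at index 1, swap → [98, 117, 89, 68, 40, 12, 61, 48, 65]
  117 > parent 98 at index 0, swap → [117, 98, 89, 68, 40, 12, 61, 48, 65]
insert 103:
  append 103 at index 9 → [117, 98, 89, 68, 40, 12, 61, 48, 65, 103]
  103 > parent 40 at index 4, swap → [117, 98, 89, 68, 103, 12, 61, 48, 65, 40]
  103 > parent 98 at index 1, swap → [117, 103, 89, 68, 98, 12, 61, 48, 65, 40]
extract-max → returns 117:
  remove root 117; move last element 40 to root → [40, 103, 89, 68, 98, 12, 61, 48, 65]
  40 vs larger child 103 at index 1, swap → [103, 40, 89, 68, 98, 12, 61, 48, 65]
  40 vs larger child 98 at index 4, swap → [103, 98, 89, 68, 40, 12, 61, 48, 65]
insert 38:
  append 38 at index 9 → [103, 98, 89, 68, 40, 12, 61, 48, 65, 38] (no swap needed)
insert 92:
  append 92 at index 10 → [103, 98, 89, 68, 40, 12, 61, 48, 65, 38, 92]
  92 > parent 40 at index 4, swap → [103, 98, 89, 68, 92, 12, 61, 48, 65, 38, 40]
insert 82:
  append 82 at index 11 → [103, 98, 89, 68, 92, 12, 61, 48, 65, 38, 40, 82]
  82 > parent 12 at index 5, swap → [103, 98, 89, 68, 92, 82, 61, 48, 65, 38, 40, 12]

[103, 98, 89, 68, 92, 82, 61, 48, 65, 38, 40, 12]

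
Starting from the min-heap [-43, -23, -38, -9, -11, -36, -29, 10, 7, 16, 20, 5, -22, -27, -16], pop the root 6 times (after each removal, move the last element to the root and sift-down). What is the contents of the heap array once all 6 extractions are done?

extract-min #1 returns -43:
  remove root -43; move last element -16 to root → [-16, -23, -38, -9, -11, -36, -29, 10, 7, 16, 20, 5, -22, -27]
  -16 vs smaller child -38 at index 2, swap → [-38, -23, -16, -9, -11, -36, -29, 10, 7, 16, 20, 5, -22, -27]
  -16 vs smaller child -36 at index 5, swap → [-38, -23, -36, -9, -11, -16, -29, 10, 7, 16, 20, 5, -22, -27]
  -16 vs smaller child -22 at index 12, swap → [-38, -23, -36, -9, -11, -22, -29, 10, 7, 16, 20, 5, -16, -27]
extract-min #2 returns -38:
  remove root -38; move last element -27 to root → [-27, -23, -36, -9, -11, -22, -29, 10, 7, 16, 20, 5, -16]
  -27 vs smaller child -36 at index 2, swap → [-36, -23, -27, -9, -11, -22, -29, 10, 7, 16, 20, 5, -16]
  -27 vs smaller child -29 at index 6, swap → [-36, -23, -29, -9, -11, -22, -27, 10, 7, 16, 20, 5, -16]
extract-min #3 returns -36:
  remove root -36; move last element -16 to root → [-16, -23, -29, -9, -11, -22, -27, 10, 7, 16, 20, 5]
  -16 vs smaller child -29 at index 2, swap → [-29, -23, -16, -9, -11, -22, -27, 10, 7, 16, 20, 5]
  -16 vs smaller child -27 at index 6, swap → [-29, -23, -27, -9, -11, -22, -16, 10, 7, 16, 20, 5]
extract-min #4 returns -29:
  remove root -29; move last element 5 to root → [5, -23, -27, -9, -11, -22, -16, 10, 7, 16, 20]
  5 vs smaller child -27 at index 2, swap → [-27, -23, 5, -9, -11, -22, -16, 10, 7, 16, 20]
  5 vs smaller child -22 at index 5, swap → [-27, -23, -22, -9, -11, 5, -16, 10, 7, 16, 20]
extract-min #5 returns -27:
  remove root -27; move last element 20 to root → [20, -23, -22, -9, -11, 5, -16, 10, 7, 16]
  20 vs smaller child -23 at index 1, swap → [-23, 20, -22, -9, -11, 5, -16, 10, 7, 16]
  20 vs smaller child -11 at index 4, swap → [-23, -11, -22, -9, 20, 5, -16, 10, 7, 16]
  20 vs only child 16 at index 9, swap → [-23, -11, -22, -9, 16, 5, -16, 10, 7, 20]
extract-min #6 returns -23:
  remove root -23; move last element 20 to root → [20, -11, -22, -9, 16, 5, -16, 10, 7]
  20 vs smaller child -22 at index 2, swap → [-22, -11, 20, -9, 16, 5, -16, 10, 7]
  20 vs smaller child -16 at index 6, swap → [-22, -11, -16, -9, 16, 5, 20, 10, 7]

[-22, -11, -16, -9, 16, 5, 20, 10, 7]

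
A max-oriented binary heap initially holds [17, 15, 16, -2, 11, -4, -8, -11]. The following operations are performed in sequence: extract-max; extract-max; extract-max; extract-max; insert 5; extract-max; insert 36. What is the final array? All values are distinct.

extract-max → returns 17:
  remove root 17; move last element -11 to root → [-11, 15, 16, -2, 11, -4, -8]
  -11 vs larger child 16 at index 2, swap → [16, 15, -11, -2, 11, -4, -8]
  -11 vs larger child -4 at index 5, swap → [16, 15, -4, -2, 11, -11, -8]
extract-max → returns 16:
  remove root 16; move last element -8 to root → [-8, 15, -4, -2, 11, -11]
  -8 vs larger child 15 at index 1, swap → [15, -8, -4, -2, 11, -11]
  -8 vs larger child 11 at index 4, swap → [15, 11, -4, -2, -8, -11]
extract-max → returns 15:
  remove root 15; move last element -11 to root → [-11, 11, -4, -2, -8]
  -11 vs larger child 11 at index 1, swap → [11, -11, -4, -2, -8]
  -11 vs larger child -2 at index 3, swap → [11, -2, -4, -11, -8]
extract-max → returns 11:
  remove root 11; move last element -8 to root → [-8, -2, -4, -11]
  -8 vs larger child -2 at index 1, swap → [-2, -8, -4, -11]
insert 5:
  append 5 at index 4 → [-2, -8, -4, -11, 5]
  5 > parent -8 at index 1, swap → [-2, 5, -4, -11, -8]
  5 > parent -2 at index 0, swap → [5, -2, -4, -11, -8]
extract-max → returns 5:
  remove root 5; move last element -8 to root → [-8, -2, -4, -11]
  -8 vs larger child -2 at index 1, swap → [-2, -8, -4, -11]
insert 36:
  append 36 at index 4 → [-2, -8, -4, -11, 36]
  36 > parent -8 at index 1, swap → [-2, 36, -4, -11, -8]
  36 > parent -2 at index 0, swap → [36, -2, -4, -11, -8]

[36, -2, -4, -11, -8]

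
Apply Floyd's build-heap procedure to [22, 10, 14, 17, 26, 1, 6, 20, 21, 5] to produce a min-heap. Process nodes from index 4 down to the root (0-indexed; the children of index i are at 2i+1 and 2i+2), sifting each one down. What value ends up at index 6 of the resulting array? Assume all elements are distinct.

22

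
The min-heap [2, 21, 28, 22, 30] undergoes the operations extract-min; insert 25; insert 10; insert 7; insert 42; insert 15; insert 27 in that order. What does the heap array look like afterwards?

[7, 15, 10, 22, 25, 28, 21, 42, 30, 27]

extract-min → returns 2:
  remove root 2; move last element 30 to root → [30, 21, 28, 22]
  30 vs smaller child 21 at index 1, swap → [21, 30, 28, 22]
  30 vs only child 22 at index 3, swap → [21, 22, 28, 30]
insert 25:
  append 25 at index 4 → [21, 22, 28, 30, 25] (no swap needed)
insert 10:
  append 10 at index 5 → [21, 22, 28, 30, 25, 10]
  10 < parent 28 at index 2, swap → [21, 22, 10, 30, 25, 28]
  10 < parent 21 at index 0, swap → [10, 22, 21, 30, 25, 28]
insert 7:
  append 7 at index 6 → [10, 22, 21, 30, 25, 28, 7]
  7 < parent 21 at index 2, swap → [10, 22, 7, 30, 25, 28, 21]
  7 < parent 10 at index 0, swap → [7, 22, 10, 30, 25, 28, 21]
insert 42:
  append 42 at index 7 → [7, 22, 10, 30, 25, 28, 21, 42] (no swap needed)
insert 15:
  append 15 at index 8 → [7, 22, 10, 30, 25, 28, 21, 42, 15]
  15 < parent 30 at index 3, swap → [7, 22, 10, 15, 25, 28, 21, 42, 30]
  15 < parent 22 at index 1, swap → [7, 15, 10, 22, 25, 28, 21, 42, 30]
insert 27:
  append 27 at index 9 → [7, 15, 10, 22, 25, 28, 21, 42, 30, 27] (no swap needed)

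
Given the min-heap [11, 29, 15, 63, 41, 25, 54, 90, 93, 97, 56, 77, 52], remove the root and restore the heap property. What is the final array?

[15, 29, 25, 63, 41, 52, 54, 90, 93, 97, 56, 77]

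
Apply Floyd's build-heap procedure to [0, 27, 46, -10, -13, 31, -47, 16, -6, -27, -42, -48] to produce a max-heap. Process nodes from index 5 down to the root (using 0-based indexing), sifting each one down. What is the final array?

[46, 27, 31, 16, -13, 0, -47, -10, -6, -27, -42, -48]

sift down from index 5: already satisfies heap property
sift down from index 4: already satisfies heap property
sift down from index 3:
  -10 vs larger child 16 at index 7, swap → [0, 27, 46, 16, -13, 31, -47, -10, -6, -27, -42, -48]
sift down from index 2: already satisfies heap property
sift down from index 1: already satisfies heap property
sift down from index 0:
  0 vs larger child 46 at index 2, swap → [46, 27, 0, 16, -13, 31, -47, -10, -6, -27, -42, -48]
  0 vs larger child 31 at index 5, swap → [46, 27, 31, 16, -13, 0, -47, -10, -6, -27, -42, -48]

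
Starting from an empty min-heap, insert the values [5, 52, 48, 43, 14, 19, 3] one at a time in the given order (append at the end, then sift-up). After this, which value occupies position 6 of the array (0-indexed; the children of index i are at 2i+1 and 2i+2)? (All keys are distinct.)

19

Insert 5:
  append 5 at index 0 → [5] (no swap needed)
Insert 52:
  append 52 at index 1 → [5, 52] (no swap needed)
Insert 48:
  append 48 at index 2 → [5, 52, 48] (no swap needed)
Insert 43:
  append 43 at index 3 → [5, 52, 48, 43]
  43 < parent 52 at index 1, swap → [5, 43, 48, 52]
Insert 14:
  append 14 at index 4 → [5, 43, 48, 52, 14]
  14 < parent 43 at index 1, swap → [5, 14, 48, 52, 43]
Insert 19:
  append 19 at index 5 → [5, 14, 48, 52, 43, 19]
  19 < parent 48 at index 2, swap → [5, 14, 19, 52, 43, 48]
Insert 3:
  append 3 at index 6 → [5, 14, 19, 52, 43, 48, 3]
  3 < parent 19 at index 2, swap → [5, 14, 3, 52, 43, 48, 19]
  3 < parent 5 at index 0, swap → [3, 14, 5, 52, 43, 48, 19]
resulting array: [3, 14, 5, 52, 43, 48, 19]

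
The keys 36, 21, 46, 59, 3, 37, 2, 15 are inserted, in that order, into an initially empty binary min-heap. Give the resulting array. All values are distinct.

[2, 15, 3, 21, 36, 46, 37, 59]

Insert 36:
  append 36 at index 0 → [36] (no swap needed)
Insert 21:
  append 21 at index 1 → [36, 21]
  21 < parent 36 at index 0, swap → [21, 36]
Insert 46:
  append 46 at index 2 → [21, 36, 46] (no swap needed)
Insert 59:
  append 59 at index 3 → [21, 36, 46, 59] (no swap needed)
Insert 3:
  append 3 at index 4 → [21, 36, 46, 59, 3]
  3 < parent 36 at index 1, swap → [21, 3, 46, 59, 36]
  3 < parent 21 at index 0, swap → [3, 21, 46, 59, 36]
Insert 37:
  append 37 at index 5 → [3, 21, 46, 59, 36, 37]
  37 < parent 46 at index 2, swap → [3, 21, 37, 59, 36, 46]
Insert 2:
  append 2 at index 6 → [3, 21, 37, 59, 36, 46, 2]
  2 < parent 37 at index 2, swap → [3, 21, 2, 59, 36, 46, 37]
  2 < parent 3 at index 0, swap → [2, 21, 3, 59, 36, 46, 37]
Insert 15:
  append 15 at index 7 → [2, 21, 3, 59, 36, 46, 37, 15]
  15 < parent 59 at index 3, swap → [2, 21, 3, 15, 36, 46, 37, 59]
  15 < parent 21 at index 1, swap → [2, 15, 3, 21, 36, 46, 37, 59]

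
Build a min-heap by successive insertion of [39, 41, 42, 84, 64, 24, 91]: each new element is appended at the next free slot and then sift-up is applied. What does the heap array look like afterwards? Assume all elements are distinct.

[24, 41, 39, 84, 64, 42, 91]

Insert 39:
  append 39 at index 0 → [39] (no swap needed)
Insert 41:
  append 41 at index 1 → [39, 41] (no swap needed)
Insert 42:
  append 42 at index 2 → [39, 41, 42] (no swap needed)
Insert 84:
  append 84 at index 3 → [39, 41, 42, 84] (no swap needed)
Insert 64:
  append 64 at index 4 → [39, 41, 42, 84, 64] (no swap needed)
Insert 24:
  append 24 at index 5 → [39, 41, 42, 84, 64, 24]
  24 < parent 42 at index 2, swap → [39, 41, 24, 84, 64, 42]
  24 < parent 39 at index 0, swap → [24, 41, 39, 84, 64, 42]
Insert 91:
  append 91 at index 6 → [24, 41, 39, 84, 64, 42, 91] (no swap needed)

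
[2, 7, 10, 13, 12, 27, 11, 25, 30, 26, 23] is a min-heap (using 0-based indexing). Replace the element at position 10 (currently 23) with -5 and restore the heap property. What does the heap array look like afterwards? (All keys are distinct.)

set index 10 from 23 to -5 → [2, 7, 10, 13, 12, 27, 11, 25, 30, 26, -5]
-5 < parent 12 at index 4, swap → [2, 7, 10, 13, -5, 27, 11, 25, 30, 26, 12]
-5 < parent 7 at index 1, swap → [2, -5, 10, 13, 7, 27, 11, 25, 30, 26, 12]
-5 < parent 2 at index 0, swap → [-5, 2, 10, 13, 7, 27, 11, 25, 30, 26, 12]

[-5, 2, 10, 13, 7, 27, 11, 25, 30, 26, 12]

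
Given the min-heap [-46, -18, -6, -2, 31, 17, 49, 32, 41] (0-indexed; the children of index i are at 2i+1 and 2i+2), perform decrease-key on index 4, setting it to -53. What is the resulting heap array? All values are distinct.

[-53, -46, -6, -2, -18, 17, 49, 32, 41]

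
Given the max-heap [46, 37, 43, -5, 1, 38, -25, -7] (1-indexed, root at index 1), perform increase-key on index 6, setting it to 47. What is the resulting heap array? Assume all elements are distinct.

[47, 37, 46, -5, 1, 43, -25, -7]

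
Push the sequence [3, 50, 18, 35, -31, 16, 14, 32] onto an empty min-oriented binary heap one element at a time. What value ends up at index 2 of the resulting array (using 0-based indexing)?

14

Insert 3:
  append 3 at index 0 → [3] (no swap needed)
Insert 50:
  append 50 at index 1 → [3, 50] (no swap needed)
Insert 18:
  append 18 at index 2 → [3, 50, 18] (no swap needed)
Insert 35:
  append 35 at index 3 → [3, 50, 18, 35]
  35 < parent 50 at index 1, swap → [3, 35, 18, 50]
Insert -31:
  append -31 at index 4 → [3, 35, 18, 50, -31]
  -31 < parent 35 at index 1, swap → [3, -31, 18, 50, 35]
  -31 < parent 3 at index 0, swap → [-31, 3, 18, 50, 35]
Insert 16:
  append 16 at index 5 → [-31, 3, 18, 50, 35, 16]
  16 < parent 18 at index 2, swap → [-31, 3, 16, 50, 35, 18]
Insert 14:
  append 14 at index 6 → [-31, 3, 16, 50, 35, 18, 14]
  14 < parent 16 at index 2, swap → [-31, 3, 14, 50, 35, 18, 16]
Insert 32:
  append 32 at index 7 → [-31, 3, 14, 50, 35, 18, 16, 32]
  32 < parent 50 at index 3, swap → [-31, 3, 14, 32, 35, 18, 16, 50]
resulting array: [-31, 3, 14, 32, 35, 18, 16, 50]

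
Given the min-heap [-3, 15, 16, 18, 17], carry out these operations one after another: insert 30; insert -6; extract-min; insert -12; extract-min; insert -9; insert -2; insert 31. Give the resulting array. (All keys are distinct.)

[-9, -2, -3, 15, 17, 30, 16, 18, 31]

insert 30:
  append 30 at index 5 → [-3, 15, 16, 18, 17, 30] (no swap needed)
insert -6:
  append -6 at index 6 → [-3, 15, 16, 18, 17, 30, -6]
  -6 < parent 16 at index 2, swap → [-3, 15, -6, 18, 17, 30, 16]
  -6 < parent -3 at index 0, swap → [-6, 15, -3, 18, 17, 30, 16]
extract-min → returns -6:
  remove root -6; move last element 16 to root → [16, 15, -3, 18, 17, 30]
  16 vs smaller child -3 at index 2, swap → [-3, 15, 16, 18, 17, 30]
insert -12:
  append -12 at index 6 → [-3, 15, 16, 18, 17, 30, -12]
  -12 < parent 16 at index 2, swap → [-3, 15, -12, 18, 17, 30, 16]
  -12 < parent -3 at index 0, swap → [-12, 15, -3, 18, 17, 30, 16]
extract-min → returns -12:
  remove root -12; move last element 16 to root → [16, 15, -3, 18, 17, 30]
  16 vs smaller child -3 at index 2, swap → [-3, 15, 16, 18, 17, 30]
insert -9:
  append -9 at index 6 → [-3, 15, 16, 18, 17, 30, -9]
  -9 < parent 16 at index 2, swap → [-3, 15, -9, 18, 17, 30, 16]
  -9 < parent -3 at index 0, swap → [-9, 15, -3, 18, 17, 30, 16]
insert -2:
  append -2 at index 7 → [-9, 15, -3, 18, 17, 30, 16, -2]
  -2 < parent 18 at index 3, swap → [-9, 15, -3, -2, 17, 30, 16, 18]
  -2 < parent 15 at index 1, swap → [-9, -2, -3, 15, 17, 30, 16, 18]
insert 31:
  append 31 at index 8 → [-9, -2, -3, 15, 17, 30, 16, 18, 31] (no swap needed)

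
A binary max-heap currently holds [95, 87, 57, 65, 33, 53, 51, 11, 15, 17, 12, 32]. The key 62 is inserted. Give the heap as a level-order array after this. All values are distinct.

[95, 87, 62, 65, 33, 57, 51, 11, 15, 17, 12, 32, 53]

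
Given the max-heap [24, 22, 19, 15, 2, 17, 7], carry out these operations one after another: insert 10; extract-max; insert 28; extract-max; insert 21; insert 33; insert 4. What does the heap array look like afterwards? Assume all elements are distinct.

[33, 22, 19, 21, 4, 17, 7, 10, 15, 2]

insert 10:
  append 10 at index 7 → [24, 22, 19, 15, 2, 17, 7, 10] (no swap needed)
extract-max → returns 24:
  remove root 24; move last element 10 to root → [10, 22, 19, 15, 2, 17, 7]
  10 vs larger child 22 at index 1, swap → [22, 10, 19, 15, 2, 17, 7]
  10 vs larger child 15 at index 3, swap → [22, 15, 19, 10, 2, 17, 7]
insert 28:
  append 28 at index 7 → [22, 15, 19, 10, 2, 17, 7, 28]
  28 > parent 10 at index 3, swap → [22, 15, 19, 28, 2, 17, 7, 10]
  28 > parent 15 at index 1, swap → [22, 28, 19, 15, 2, 17, 7, 10]
  28 > parent 22 at index 0, swap → [28, 22, 19, 15, 2, 17, 7, 10]
extract-max → returns 28:
  remove root 28; move last element 10 to root → [10, 22, 19, 15, 2, 17, 7]
  10 vs larger child 22 at index 1, swap → [22, 10, 19, 15, 2, 17, 7]
  10 vs larger child 15 at index 3, swap → [22, 15, 19, 10, 2, 17, 7]
insert 21:
  append 21 at index 7 → [22, 15, 19, 10, 2, 17, 7, 21]
  21 > parent 10 at index 3, swap → [22, 15, 19, 21, 2, 17, 7, 10]
  21 > parent 15 at index 1, swap → [22, 21, 19, 15, 2, 17, 7, 10]
insert 33:
  append 33 at index 8 → [22, 21, 19, 15, 2, 17, 7, 10, 33]
  33 > parent 15 at index 3, swap → [22, 21, 19, 33, 2, 17, 7, 10, 15]
  33 > parent 21 at index 1, swap → [22, 33, 19, 21, 2, 17, 7, 10, 15]
  33 > parent 22 at index 0, swap → [33, 22, 19, 21, 2, 17, 7, 10, 15]
insert 4:
  append 4 at index 9 → [33, 22, 19, 21, 2, 17, 7, 10, 15, 4]
  4 > parent 2 at index 4, swap → [33, 22, 19, 21, 4, 17, 7, 10, 15, 2]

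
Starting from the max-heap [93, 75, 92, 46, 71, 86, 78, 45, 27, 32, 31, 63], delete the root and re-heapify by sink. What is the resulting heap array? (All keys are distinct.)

remove root 93; move last element 63 to root → [63, 75, 92, 46, 71, 86, 78, 45, 27, 32, 31]
63 vs larger child 92 at index 2, swap → [92, 75, 63, 46, 71, 86, 78, 45, 27, 32, 31]
63 vs larger child 86 at index 5, swap → [92, 75, 86, 46, 71, 63, 78, 45, 27, 32, 31]

[92, 75, 86, 46, 71, 63, 78, 45, 27, 32, 31]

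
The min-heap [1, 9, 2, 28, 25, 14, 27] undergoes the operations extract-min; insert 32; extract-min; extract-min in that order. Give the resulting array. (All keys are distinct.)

[14, 25, 27, 28, 32]

extract-min → returns 1:
  remove root 1; move last element 27 to root → [27, 9, 2, 28, 25, 14]
  27 vs smaller child 2 at index 2, swap → [2, 9, 27, 28, 25, 14]
  27 vs only child 14 at index 5, swap → [2, 9, 14, 28, 25, 27]
insert 32:
  append 32 at index 6 → [2, 9, 14, 28, 25, 27, 32] (no swap needed)
extract-min → returns 2:
  remove root 2; move last element 32 to root → [32, 9, 14, 28, 25, 27]
  32 vs smaller child 9 at index 1, swap → [9, 32, 14, 28, 25, 27]
  32 vs smaller child 25 at index 4, swap → [9, 25, 14, 28, 32, 27]
extract-min → returns 9:
  remove root 9; move last element 27 to root → [27, 25, 14, 28, 32]
  27 vs smaller child 14 at index 2, swap → [14, 25, 27, 28, 32]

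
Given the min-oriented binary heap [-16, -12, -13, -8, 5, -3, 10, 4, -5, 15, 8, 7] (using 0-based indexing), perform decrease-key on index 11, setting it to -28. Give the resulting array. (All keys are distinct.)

[-28, -12, -16, -8, 5, -13, 10, 4, -5, 15, 8, -3]

set index 11 from 7 to -28 → [-16, -12, -13, -8, 5, -3, 10, 4, -5, 15, 8, -28]
-28 < parent -3 at index 5, swap → [-16, -12, -13, -8, 5, -28, 10, 4, -5, 15, 8, -3]
-28 < parent -13 at index 2, swap → [-16, -12, -28, -8, 5, -13, 10, 4, -5, 15, 8, -3]
-28 < parent -16 at index 0, swap → [-28, -12, -16, -8, 5, -13, 10, 4, -5, 15, 8, -3]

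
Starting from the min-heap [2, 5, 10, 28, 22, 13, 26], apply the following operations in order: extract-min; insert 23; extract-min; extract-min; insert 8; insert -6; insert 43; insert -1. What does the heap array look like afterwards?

extract-min → returns 2:
  remove root 2; move last element 26 to root → [26, 5, 10, 28, 22, 13]
  26 vs smaller child 5 at index 1, swap → [5, 26, 10, 28, 22, 13]
  26 vs smaller child 22 at index 4, swap → [5, 22, 10, 28, 26, 13]
insert 23:
  append 23 at index 6 → [5, 22, 10, 28, 26, 13, 23] (no swap needed)
extract-min → returns 5:
  remove root 5; move last element 23 to root → [23, 22, 10, 28, 26, 13]
  23 vs smaller child 10 at index 2, swap → [10, 22, 23, 28, 26, 13]
  23 vs only child 13 at index 5, swap → [10, 22, 13, 28, 26, 23]
extract-min → returns 10:
  remove root 10; move last element 23 to root → [23, 22, 13, 28, 26]
  23 vs smaller child 13 at index 2, swap → [13, 22, 23, 28, 26]
insert 8:
  append 8 at index 5 → [13, 22, 23, 28, 26, 8]
  8 < parent 23 at index 2, swap → [13, 22, 8, 28, 26, 23]
  8 < parent 13 at index 0, swap → [8, 22, 13, 28, 26, 23]
insert -6:
  append -6 at index 6 → [8, 22, 13, 28, 26, 23, -6]
  -6 < parent 13 at index 2, swap → [8, 22, -6, 28, 26, 23, 13]
  -6 < parent 8 at index 0, swap → [-6, 22, 8, 28, 26, 23, 13]
insert 43:
  append 43 at index 7 → [-6, 22, 8, 28, 26, 23, 13, 43] (no swap needed)
insert -1:
  append -1 at index 8 → [-6, 22, 8, 28, 26, 23, 13, 43, -1]
  -1 < parent 28 at index 3, swap → [-6, 22, 8, -1, 26, 23, 13, 43, 28]
  -1 < parent 22 at index 1, swap → [-6, -1, 8, 22, 26, 23, 13, 43, 28]

[-6, -1, 8, 22, 26, 23, 13, 43, 28]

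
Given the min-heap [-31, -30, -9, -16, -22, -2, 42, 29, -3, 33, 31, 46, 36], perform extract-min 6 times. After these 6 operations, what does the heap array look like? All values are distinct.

extract-min #1 returns -31:
  remove root -31; move last element 36 to root → [36, -30, -9, -16, -22, -2, 42, 29, -3, 33, 31, 46]
  36 vs smaller child -30 at index 1, swap → [-30, 36, -9, -16, -22, -2, 42, 29, -3, 33, 31, 46]
  36 vs smaller child -22 at index 4, swap → [-30, -22, -9, -16, 36, -2, 42, 29, -3, 33, 31, 46]
  36 vs smaller child 31 at index 10, swap → [-30, -22, -9, -16, 31, -2, 42, 29, -3, 33, 36, 46]
extract-min #2 returns -30:
  remove root -30; move last element 46 to root → [46, -22, -9, -16, 31, -2, 42, 29, -3, 33, 36]
  46 vs smaller child -22 at index 1, swap → [-22, 46, -9, -16, 31, -2, 42, 29, -3, 33, 36]
  46 vs smaller child -16 at index 3, swap → [-22, -16, -9, 46, 31, -2, 42, 29, -3, 33, 36]
  46 vs smaller child -3 at index 8, swap → [-22, -16, -9, -3, 31, -2, 42, 29, 46, 33, 36]
extract-min #3 returns -22:
  remove root -22; move last element 36 to root → [36, -16, -9, -3, 31, -2, 42, 29, 46, 33]
  36 vs smaller child -16 at index 1, swap → [-16, 36, -9, -3, 31, -2, 42, 29, 46, 33]
  36 vs smaller child -3 at index 3, swap → [-16, -3, -9, 36, 31, -2, 42, 29, 46, 33]
  36 vs smaller child 29 at index 7, swap → [-16, -3, -9, 29, 31, -2, 42, 36, 46, 33]
extract-min #4 returns -16:
  remove root -16; move last element 33 to root → [33, -3, -9, 29, 31, -2, 42, 36, 46]
  33 vs smaller child -9 at index 2, swap → [-9, -3, 33, 29, 31, -2, 42, 36, 46]
  33 vs smaller child -2 at index 5, swap → [-9, -3, -2, 29, 31, 33, 42, 36, 46]
extract-min #5 returns -9:
  remove root -9; move last element 46 to root → [46, -3, -2, 29, 31, 33, 42, 36]
  46 vs smaller child -3 at index 1, swap → [-3, 46, -2, 29, 31, 33, 42, 36]
  46 vs smaller child 29 at index 3, swap → [-3, 29, -2, 46, 31, 33, 42, 36]
  46 vs only child 36 at index 7, swap → [-3, 29, -2, 36, 31, 33, 42, 46]
extract-min #6 returns -3:
  remove root -3; move last element 46 to root → [46, 29, -2, 36, 31, 33, 42]
  46 vs smaller child -2 at index 2, swap → [-2, 29, 46, 36, 31, 33, 42]
  46 vs smaller child 33 at index 5, swap → [-2, 29, 33, 36, 31, 46, 42]

[-2, 29, 33, 36, 31, 46, 42]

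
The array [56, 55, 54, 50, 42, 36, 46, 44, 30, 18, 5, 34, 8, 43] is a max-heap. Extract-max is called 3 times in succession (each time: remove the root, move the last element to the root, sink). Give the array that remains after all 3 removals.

extract-max #1 returns 56:
  remove root 56; move last element 43 to root → [43, 55, 54, 50, 42, 36, 46, 44, 30, 18, 5, 34, 8]
  43 vs larger child 55 at index 1, swap → [55, 43, 54, 50, 42, 36, 46, 44, 30, 18, 5, 34, 8]
  43 vs larger child 50 at index 3, swap → [55, 50, 54, 43, 42, 36, 46, 44, 30, 18, 5, 34, 8]
  43 vs larger child 44 at index 7, swap → [55, 50, 54, 44, 42, 36, 46, 43, 30, 18, 5, 34, 8]
extract-max #2 returns 55:
  remove root 55; move last element 8 to root → [8, 50, 54, 44, 42, 36, 46, 43, 30, 18, 5, 34]
  8 vs larger child 54 at index 2, swap → [54, 50, 8, 44, 42, 36, 46, 43, 30, 18, 5, 34]
  8 vs larger child 46 at index 6, swap → [54, 50, 46, 44, 42, 36, 8, 43, 30, 18, 5, 34]
extract-max #3 returns 54:
  remove root 54; move last element 34 to root → [34, 50, 46, 44, 42, 36, 8, 43, 30, 18, 5]
  34 vs larger child 50 at index 1, swap → [50, 34, 46, 44, 42, 36, 8, 43, 30, 18, 5]
  34 vs larger child 44 at index 3, swap → [50, 44, 46, 34, 42, 36, 8, 43, 30, 18, 5]
  34 vs larger child 43 at index 7, swap → [50, 44, 46, 43, 42, 36, 8, 34, 30, 18, 5]

[50, 44, 46, 43, 42, 36, 8, 34, 30, 18, 5]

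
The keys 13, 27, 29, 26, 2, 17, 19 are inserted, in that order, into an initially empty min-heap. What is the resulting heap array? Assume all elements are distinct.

[2, 13, 17, 27, 26, 29, 19]

Insert 13:
  append 13 at index 0 → [13] (no swap needed)
Insert 27:
  append 27 at index 1 → [13, 27] (no swap needed)
Insert 29:
  append 29 at index 2 → [13, 27, 29] (no swap needed)
Insert 26:
  append 26 at index 3 → [13, 27, 29, 26]
  26 < parent 27 at index 1, swap → [13, 26, 29, 27]
Insert 2:
  append 2 at index 4 → [13, 26, 29, 27, 2]
  2 < parent 26 at index 1, swap → [13, 2, 29, 27, 26]
  2 < parent 13 at index 0, swap → [2, 13, 29, 27, 26]
Insert 17:
  append 17 at index 5 → [2, 13, 29, 27, 26, 17]
  17 < parent 29 at index 2, swap → [2, 13, 17, 27, 26, 29]
Insert 19:
  append 19 at index 6 → [2, 13, 17, 27, 26, 29, 19] (no swap needed)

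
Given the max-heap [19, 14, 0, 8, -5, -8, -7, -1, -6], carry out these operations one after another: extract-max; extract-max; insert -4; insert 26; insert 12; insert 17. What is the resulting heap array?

[26, 17, 0, -1, 12, -8, -7, -6, -4, -5, 8]

extract-max → returns 19:
  remove root 19; move last element -6 to root → [-6, 14, 0, 8, -5, -8, -7, -1]
  -6 vs larger child 14 at index 1, swap → [14, -6, 0, 8, -5, -8, -7, -1]
  -6 vs larger child 8 at index 3, swap → [14, 8, 0, -6, -5, -8, -7, -1]
  -6 vs only child -1 at index 7, swap → [14, 8, 0, -1, -5, -8, -7, -6]
extract-max → returns 14:
  remove root 14; move last element -6 to root → [-6, 8, 0, -1, -5, -8, -7]
  -6 vs larger child 8 at index 1, swap → [8, -6, 0, -1, -5, -8, -7]
  -6 vs larger child -1 at index 3, swap → [8, -1, 0, -6, -5, -8, -7]
insert -4:
  append -4 at index 7 → [8, -1, 0, -6, -5, -8, -7, -4]
  -4 > parent -6 at index 3, swap → [8, -1, 0, -4, -5, -8, -7, -6]
insert 26:
  append 26 at index 8 → [8, -1, 0, -4, -5, -8, -7, -6, 26]
  26 > parent -4 at index 3, swap → [8, -1, 0, 26, -5, -8, -7, -6, -4]
  26 > parent -1 at index 1, swap → [8, 26, 0, -1, -5, -8, -7, -6, -4]
  26 > parent 8 at index 0, swap → [26, 8, 0, -1, -5, -8, -7, -6, -4]
insert 12:
  append 12 at index 9 → [26, 8, 0, -1, -5, -8, -7, -6, -4, 12]
  12 > parent -5 at index 4, swap → [26, 8, 0, -1, 12, -8, -7, -6, -4, -5]
  12 > parent 8 at index 1, swap → [26, 12, 0, -1, 8, -8, -7, -6, -4, -5]
insert 17:
  append 17 at index 10 → [26, 12, 0, -1, 8, -8, -7, -6, -4, -5, 17]
  17 > parent 8 at index 4, swap → [26, 12, 0, -1, 17, -8, -7, -6, -4, -5, 8]
  17 > parent 12 at index 1, swap → [26, 17, 0, -1, 12, -8, -7, -6, -4, -5, 8]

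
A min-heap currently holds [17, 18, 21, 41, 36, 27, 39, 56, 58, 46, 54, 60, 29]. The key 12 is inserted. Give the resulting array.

[12, 18, 17, 41, 36, 27, 21, 56, 58, 46, 54, 60, 29, 39]

append 12 at index 13 → [17, 18, 21, 41, 36, 27, 39, 56, 58, 46, 54, 60, 29, 12]
12 < parent 39 at index 6, swap → [17, 18, 21, 41, 36, 27, 12, 56, 58, 46, 54, 60, 29, 39]
12 < parent 21 at index 2, swap → [17, 18, 12, 41, 36, 27, 21, 56, 58, 46, 54, 60, 29, 39]
12 < parent 17 at index 0, swap → [12, 18, 17, 41, 36, 27, 21, 56, 58, 46, 54, 60, 29, 39]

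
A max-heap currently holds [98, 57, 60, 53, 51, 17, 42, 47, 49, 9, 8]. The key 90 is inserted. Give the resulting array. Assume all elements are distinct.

[98, 57, 90, 53, 51, 60, 42, 47, 49, 9, 8, 17]

append 90 at index 11 → [98, 57, 60, 53, 51, 17, 42, 47, 49, 9, 8, 90]
90 > parent 17 at index 5, swap → [98, 57, 60, 53, 51, 90, 42, 47, 49, 9, 8, 17]
90 > parent 60 at index 2, swap → [98, 57, 90, 53, 51, 60, 42, 47, 49, 9, 8, 17]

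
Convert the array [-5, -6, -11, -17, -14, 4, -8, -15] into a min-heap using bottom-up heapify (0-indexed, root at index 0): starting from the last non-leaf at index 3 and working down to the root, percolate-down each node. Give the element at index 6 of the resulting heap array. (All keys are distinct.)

-8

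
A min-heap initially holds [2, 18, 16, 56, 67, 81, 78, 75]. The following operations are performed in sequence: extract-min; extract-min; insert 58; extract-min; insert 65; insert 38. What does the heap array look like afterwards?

[38, 56, 58, 67, 75, 81, 65, 78]

extract-min → returns 2:
  remove root 2; move last element 75 to root → [75, 18, 16, 56, 67, 81, 78]
  75 vs smaller child 16 at index 2, swap → [16, 18, 75, 56, 67, 81, 78]
extract-min → returns 16:
  remove root 16; move last element 78 to root → [78, 18, 75, 56, 67, 81]
  78 vs smaller child 18 at index 1, swap → [18, 78, 75, 56, 67, 81]
  78 vs smaller child 56 at index 3, swap → [18, 56, 75, 78, 67, 81]
insert 58:
  append 58 at index 6 → [18, 56, 75, 78, 67, 81, 58]
  58 < parent 75 at index 2, swap → [18, 56, 58, 78, 67, 81, 75]
extract-min → returns 18:
  remove root 18; move last element 75 to root → [75, 56, 58, 78, 67, 81]
  75 vs smaller child 56 at index 1, swap → [56, 75, 58, 78, 67, 81]
  75 vs smaller child 67 at index 4, swap → [56, 67, 58, 78, 75, 81]
insert 65:
  append 65 at index 6 → [56, 67, 58, 78, 75, 81, 65] (no swap needed)
insert 38:
  append 38 at index 7 → [56, 67, 58, 78, 75, 81, 65, 38]
  38 < parent 78 at index 3, swap → [56, 67, 58, 38, 75, 81, 65, 78]
  38 < parent 67 at index 1, swap → [56, 38, 58, 67, 75, 81, 65, 78]
  38 < parent 56 at index 0, swap → [38, 56, 58, 67, 75, 81, 65, 78]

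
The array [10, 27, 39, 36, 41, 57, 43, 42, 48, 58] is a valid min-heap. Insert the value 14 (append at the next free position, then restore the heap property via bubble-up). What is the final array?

append 14 at index 10 → [10, 27, 39, 36, 41, 57, 43, 42, 48, 58, 14]
14 < parent 41 at index 4, swap → [10, 27, 39, 36, 14, 57, 43, 42, 48, 58, 41]
14 < parent 27 at index 1, swap → [10, 14, 39, 36, 27, 57, 43, 42, 48, 58, 41]

[10, 14, 39, 36, 27, 57, 43, 42, 48, 58, 41]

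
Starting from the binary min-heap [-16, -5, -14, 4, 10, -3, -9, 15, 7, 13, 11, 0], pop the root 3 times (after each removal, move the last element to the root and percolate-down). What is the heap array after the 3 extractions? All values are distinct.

[-5, 4, -3, 7, 10, 11, 0, 15, 13]

extract-min #1 returns -16:
  remove root -16; move last element 0 to root → [0, -5, -14, 4, 10, -3, -9, 15, 7, 13, 11]
  0 vs smaller child -14 at index 2, swap → [-14, -5, 0, 4, 10, -3, -9, 15, 7, 13, 11]
  0 vs smaller child -9 at index 6, swap → [-14, -5, -9, 4, 10, -3, 0, 15, 7, 13, 11]
extract-min #2 returns -14:
  remove root -14; move last element 11 to root → [11, -5, -9, 4, 10, -3, 0, 15, 7, 13]
  11 vs smaller child -9 at index 2, swap → [-9, -5, 11, 4, 10, -3, 0, 15, 7, 13]
  11 vs smaller child -3 at index 5, swap → [-9, -5, -3, 4, 10, 11, 0, 15, 7, 13]
extract-min #3 returns -9:
  remove root -9; move last element 13 to root → [13, -5, -3, 4, 10, 11, 0, 15, 7]
  13 vs smaller child -5 at index 1, swap → [-5, 13, -3, 4, 10, 11, 0, 15, 7]
  13 vs smaller child 4 at index 3, swap → [-5, 4, -3, 13, 10, 11, 0, 15, 7]
  13 vs smaller child 7 at index 8, swap → [-5, 4, -3, 7, 10, 11, 0, 15, 13]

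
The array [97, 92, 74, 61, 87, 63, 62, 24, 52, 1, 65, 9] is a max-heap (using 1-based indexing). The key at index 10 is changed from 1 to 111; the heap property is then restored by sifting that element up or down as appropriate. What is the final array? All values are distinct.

set index 10 from 1 to 111 → [97, 92, 74, 61, 87, 63, 62, 24, 52, 111, 65, 9]
111 > parent 87 at index 5, swap → [97, 92, 74, 61, 111, 63, 62, 24, 52, 87, 65, 9]
111 > parent 92 at index 2, swap → [97, 111, 74, 61, 92, 63, 62, 24, 52, 87, 65, 9]
111 > parent 97 at index 1, swap → [111, 97, 74, 61, 92, 63, 62, 24, 52, 87, 65, 9]

[111, 97, 74, 61, 92, 63, 62, 24, 52, 87, 65, 9]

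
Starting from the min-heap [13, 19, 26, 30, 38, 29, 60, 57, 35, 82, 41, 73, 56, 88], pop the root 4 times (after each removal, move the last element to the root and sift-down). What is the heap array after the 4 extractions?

extract-min #1 returns 13:
  remove root 13; move last element 88 to root → [88, 19, 26, 30, 38, 29, 60, 57, 35, 82, 41, 73, 56]
  88 vs smaller child 19 at index 1, swap → [19, 88, 26, 30, 38, 29, 60, 57, 35, 82, 41, 73, 56]
  88 vs smaller child 30 at index 3, swap → [19, 30, 26, 88, 38, 29, 60, 57, 35, 82, 41, 73, 56]
  88 vs smaller child 35 at index 8, swap → [19, 30, 26, 35, 38, 29, 60, 57, 88, 82, 41, 73, 56]
extract-min #2 returns 19:
  remove root 19; move last element 56 to root → [56, 30, 26, 35, 38, 29, 60, 57, 88, 82, 41, 73]
  56 vs smaller child 26 at index 2, swap → [26, 30, 56, 35, 38, 29, 60, 57, 88, 82, 41, 73]
  56 vs smaller child 29 at index 5, swap → [26, 30, 29, 35, 38, 56, 60, 57, 88, 82, 41, 73]
extract-min #3 returns 26:
  remove root 26; move last element 73 to root → [73, 30, 29, 35, 38, 56, 60, 57, 88, 82, 41]
  73 vs smaller child 29 at index 2, swap → [29, 30, 73, 35, 38, 56, 60, 57, 88, 82, 41]
  73 vs smaller child 56 at index 5, swap → [29, 30, 56, 35, 38, 73, 60, 57, 88, 82, 41]
extract-min #4 returns 29:
  remove root 29; move last element 41 to root → [41, 30, 56, 35, 38, 73, 60, 57, 88, 82]
  41 vs smaller child 30 at index 1, swap → [30, 41, 56, 35, 38, 73, 60, 57, 88, 82]
  41 vs smaller child 35 at index 3, swap → [30, 35, 56, 41, 38, 73, 60, 57, 88, 82]

[30, 35, 56, 41, 38, 73, 60, 57, 88, 82]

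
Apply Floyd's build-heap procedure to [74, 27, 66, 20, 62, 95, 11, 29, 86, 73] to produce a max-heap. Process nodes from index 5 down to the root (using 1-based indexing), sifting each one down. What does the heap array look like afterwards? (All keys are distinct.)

sift down from index 5:
  62 vs only child 73 at index 10, swap → [74, 27, 66, 20, 73, 95, 11, 29, 86, 62]
sift down from index 4:
  20 vs larger child 86 at index 9, swap → [74, 27, 66, 86, 73, 95, 11, 29, 20, 62]
sift down from index 3:
  66 vs larger child 95 at index 6, swap → [74, 27, 95, 86, 73, 66, 11, 29, 20, 62]
sift down from index 2:
  27 vs larger child 86 at index 4, swap → [74, 86, 95, 27, 73, 66, 11, 29, 20, 62]
  27 vs larger child 29 at index 8, swap → [74, 86, 95, 29, 73, 66, 11, 27, 20, 62]
sift down from index 1:
  74 vs larger child 95 at index 3, swap → [95, 86, 74, 29, 73, 66, 11, 27, 20, 62]

[95, 86, 74, 29, 73, 66, 11, 27, 20, 62]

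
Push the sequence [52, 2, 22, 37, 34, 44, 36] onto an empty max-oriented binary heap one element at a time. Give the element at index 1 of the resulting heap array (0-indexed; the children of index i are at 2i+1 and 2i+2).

37

Insert 52:
  append 52 at index 0 → [52] (no swap needed)
Insert 2:
  append 2 at index 1 → [52, 2] (no swap needed)
Insert 22:
  append 22 at index 2 → [52, 2, 22] (no swap needed)
Insert 37:
  append 37 at index 3 → [52, 2, 22, 37]
  37 > parent 2 at index 1, swap → [52, 37, 22, 2]
Insert 34:
  append 34 at index 4 → [52, 37, 22, 2, 34] (no swap needed)
Insert 44:
  append 44 at index 5 → [52, 37, 22, 2, 34, 44]
  44 > parent 22 at index 2, swap → [52, 37, 44, 2, 34, 22]
Insert 36:
  append 36 at index 6 → [52, 37, 44, 2, 34, 22, 36] (no swap needed)
resulting array: [52, 37, 44, 2, 34, 22, 36]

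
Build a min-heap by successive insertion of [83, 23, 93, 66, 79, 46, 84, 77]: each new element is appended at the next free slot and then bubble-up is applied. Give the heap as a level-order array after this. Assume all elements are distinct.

[23, 66, 46, 77, 79, 93, 84, 83]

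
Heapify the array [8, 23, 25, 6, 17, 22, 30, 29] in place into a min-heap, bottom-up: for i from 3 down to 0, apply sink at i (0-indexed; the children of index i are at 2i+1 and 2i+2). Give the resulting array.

[6, 8, 22, 23, 17, 25, 30, 29]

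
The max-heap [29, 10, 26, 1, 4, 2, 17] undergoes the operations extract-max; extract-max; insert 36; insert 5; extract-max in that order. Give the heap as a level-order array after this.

[17, 10, 5, 1, 4, 2]

extract-max → returns 29:
  remove root 29; move last element 17 to root → [17, 10, 26, 1, 4, 2]
  17 vs larger child 26 at index 2, swap → [26, 10, 17, 1, 4, 2]
extract-max → returns 26:
  remove root 26; move last element 2 to root → [2, 10, 17, 1, 4]
  2 vs larger child 17 at index 2, swap → [17, 10, 2, 1, 4]
insert 36:
  append 36 at index 5 → [17, 10, 2, 1, 4, 36]
  36 > parent 2 at index 2, swap → [17, 10, 36, 1, 4, 2]
  36 > parent 17 at index 0, swap → [36, 10, 17, 1, 4, 2]
insert 5:
  append 5 at index 6 → [36, 10, 17, 1, 4, 2, 5] (no swap needed)
extract-max → returns 36:
  remove root 36; move last element 5 to root → [5, 10, 17, 1, 4, 2]
  5 vs larger child 17 at index 2, swap → [17, 10, 5, 1, 4, 2]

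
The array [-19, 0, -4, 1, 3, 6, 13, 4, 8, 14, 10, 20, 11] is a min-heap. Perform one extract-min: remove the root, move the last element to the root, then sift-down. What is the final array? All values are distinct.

[-4, 0, 6, 1, 3, 11, 13, 4, 8, 14, 10, 20]

remove root -19; move last element 11 to root → [11, 0, -4, 1, 3, 6, 13, 4, 8, 14, 10, 20]
11 vs smaller child -4 at index 2, swap → [-4, 0, 11, 1, 3, 6, 13, 4, 8, 14, 10, 20]
11 vs smaller child 6 at index 5, swap → [-4, 0, 6, 1, 3, 11, 13, 4, 8, 14, 10, 20]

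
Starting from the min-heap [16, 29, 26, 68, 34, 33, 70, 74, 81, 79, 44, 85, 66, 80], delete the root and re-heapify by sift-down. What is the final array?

remove root 16; move last element 80 to root → [80, 29, 26, 68, 34, 33, 70, 74, 81, 79, 44, 85, 66]
80 vs smaller child 26 at index 2, swap → [26, 29, 80, 68, 34, 33, 70, 74, 81, 79, 44, 85, 66]
80 vs smaller child 33 at index 5, swap → [26, 29, 33, 68, 34, 80, 70, 74, 81, 79, 44, 85, 66]
80 vs smaller child 66 at index 12, swap → [26, 29, 33, 68, 34, 66, 70, 74, 81, 79, 44, 85, 80]

[26, 29, 33, 68, 34, 66, 70, 74, 81, 79, 44, 85, 80]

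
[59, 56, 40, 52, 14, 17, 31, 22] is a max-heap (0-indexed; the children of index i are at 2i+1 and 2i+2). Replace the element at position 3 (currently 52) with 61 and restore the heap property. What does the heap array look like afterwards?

[61, 59, 40, 56, 14, 17, 31, 22]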